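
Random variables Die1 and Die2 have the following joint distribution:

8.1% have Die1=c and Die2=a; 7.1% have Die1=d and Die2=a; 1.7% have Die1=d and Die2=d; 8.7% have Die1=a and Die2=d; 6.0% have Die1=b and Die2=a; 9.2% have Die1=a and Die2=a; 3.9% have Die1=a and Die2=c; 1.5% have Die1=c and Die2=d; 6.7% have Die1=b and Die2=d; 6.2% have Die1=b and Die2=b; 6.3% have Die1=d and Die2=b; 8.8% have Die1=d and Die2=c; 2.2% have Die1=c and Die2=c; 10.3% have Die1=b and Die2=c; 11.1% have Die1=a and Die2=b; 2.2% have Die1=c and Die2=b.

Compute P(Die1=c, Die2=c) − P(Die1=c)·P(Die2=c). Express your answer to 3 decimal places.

P(Die1=c) = 0.081 + 0.022 + 0.022 + 0.015 = 0.140.
P(Die2=c) = 0.039 + 0.103 + 0.022 + 0.088 = 0.252.
P(Die1=c, Die2=c) − P(Die1=c)P(Die2=c) = 0.022 − 0.140×0.252 = -0.013.

-0.013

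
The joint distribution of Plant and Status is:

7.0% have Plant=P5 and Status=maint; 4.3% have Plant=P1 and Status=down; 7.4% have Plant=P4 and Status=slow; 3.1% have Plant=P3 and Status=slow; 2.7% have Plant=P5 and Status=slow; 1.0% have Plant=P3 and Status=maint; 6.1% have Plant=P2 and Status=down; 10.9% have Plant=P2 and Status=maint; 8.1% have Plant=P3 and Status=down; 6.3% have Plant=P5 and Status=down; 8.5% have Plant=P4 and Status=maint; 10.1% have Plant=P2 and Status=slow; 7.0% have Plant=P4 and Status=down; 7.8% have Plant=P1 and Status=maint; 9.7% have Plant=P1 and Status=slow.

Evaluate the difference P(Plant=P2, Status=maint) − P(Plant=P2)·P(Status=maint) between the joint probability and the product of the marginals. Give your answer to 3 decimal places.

0.014

P(Plant=P2) = 0.101 + 0.061 + 0.109 = 0.271.
P(Status=maint) = 0.078 + 0.109 + 0.010 + 0.085 + 0.070 = 0.352.
P(Plant=P2, Status=maint) − P(Plant=P2)P(Status=maint) = 0.109 − 0.271×0.352 = 0.014.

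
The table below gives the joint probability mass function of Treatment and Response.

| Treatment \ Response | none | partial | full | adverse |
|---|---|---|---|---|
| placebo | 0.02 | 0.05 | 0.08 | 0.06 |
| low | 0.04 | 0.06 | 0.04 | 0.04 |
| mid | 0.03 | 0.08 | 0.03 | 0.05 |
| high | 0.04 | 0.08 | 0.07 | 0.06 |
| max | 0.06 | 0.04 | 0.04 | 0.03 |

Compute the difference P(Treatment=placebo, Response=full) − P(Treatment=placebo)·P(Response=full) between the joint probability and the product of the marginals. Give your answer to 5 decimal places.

P(Treatment=placebo) = 0.02 + 0.05 + 0.08 + 0.06 = 0.21.
P(Response=full) = 0.08 + 0.04 + 0.03 + 0.07 + 0.04 = 0.26.
P(Treatment=placebo, Response=full) − P(Treatment=placebo)P(Response=full) = 0.08 − 0.21×0.26 = 0.02540.

0.02540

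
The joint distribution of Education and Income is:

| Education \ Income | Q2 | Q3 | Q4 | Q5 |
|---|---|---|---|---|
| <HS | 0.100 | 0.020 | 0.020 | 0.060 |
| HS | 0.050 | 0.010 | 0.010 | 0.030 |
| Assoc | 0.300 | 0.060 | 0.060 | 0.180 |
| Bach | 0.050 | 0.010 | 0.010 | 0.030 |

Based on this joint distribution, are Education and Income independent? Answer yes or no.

yes

Every cell satisfies P(Education,Income) = P(Education)·P(Income). For instance P(Education=Assoc) = 0.600, P(Income=Q5) = 0.300, and 0.600×0.300 = 0.180 matches the joint entry. So Education and Income are independent.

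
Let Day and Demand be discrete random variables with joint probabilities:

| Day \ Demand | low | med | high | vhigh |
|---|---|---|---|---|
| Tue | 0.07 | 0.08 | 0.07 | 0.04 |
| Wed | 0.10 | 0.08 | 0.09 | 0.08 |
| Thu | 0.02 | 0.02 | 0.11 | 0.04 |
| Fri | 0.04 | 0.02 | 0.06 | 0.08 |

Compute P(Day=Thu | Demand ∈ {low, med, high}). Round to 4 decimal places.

0.1974

P(Demand=low) = 0.07 + 0.10 + 0.02 + 0.04 = 0.23.
P(Demand=med) = 0.08 + 0.08 + 0.02 + 0.02 = 0.20.
P(Demand=high) = 0.07 + 0.09 + 0.11 + 0.06 = 0.33.
P(Demand ∈ {low, med, high}) = 0.23 + 0.20 + 0.33 = 0.76; P(Day=Thu, Demand ∈ {low, med, high}) = 0.02 + 0.02 + 0.11 = 0.15.
P(Day=Thu | Demand ∈ {low, med, high}) = 0.15/0.76 = 0.1974.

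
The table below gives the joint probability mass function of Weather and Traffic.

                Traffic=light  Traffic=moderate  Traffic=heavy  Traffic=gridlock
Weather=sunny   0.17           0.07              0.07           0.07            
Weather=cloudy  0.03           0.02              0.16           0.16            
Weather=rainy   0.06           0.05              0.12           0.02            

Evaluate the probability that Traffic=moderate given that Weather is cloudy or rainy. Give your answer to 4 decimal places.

P(Weather=cloudy) = 0.03 + 0.02 + 0.16 + 0.16 = 0.37.
P(Weather=rainy) = 0.06 + 0.05 + 0.12 + 0.02 = 0.25.
P(Weather ∈ {cloudy, rainy}) = 0.37 + 0.25 = 0.62; P(Traffic=moderate, Weather ∈ {cloudy, rainy}) = 0.02 + 0.05 = 0.07.
P(Traffic=moderate | Weather ∈ {cloudy, rainy}) = 0.07/0.62 = 0.1129.

0.1129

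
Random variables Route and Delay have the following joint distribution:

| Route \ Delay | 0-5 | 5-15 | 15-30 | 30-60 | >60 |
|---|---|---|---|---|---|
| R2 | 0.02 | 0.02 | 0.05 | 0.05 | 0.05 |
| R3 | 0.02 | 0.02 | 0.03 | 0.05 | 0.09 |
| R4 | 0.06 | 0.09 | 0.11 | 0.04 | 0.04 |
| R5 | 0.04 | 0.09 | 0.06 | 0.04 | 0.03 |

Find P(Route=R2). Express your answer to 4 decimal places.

0.1900

P(Route=R2) = 0.02 + 0.02 + 0.05 + 0.05 + 0.05 = 0.19.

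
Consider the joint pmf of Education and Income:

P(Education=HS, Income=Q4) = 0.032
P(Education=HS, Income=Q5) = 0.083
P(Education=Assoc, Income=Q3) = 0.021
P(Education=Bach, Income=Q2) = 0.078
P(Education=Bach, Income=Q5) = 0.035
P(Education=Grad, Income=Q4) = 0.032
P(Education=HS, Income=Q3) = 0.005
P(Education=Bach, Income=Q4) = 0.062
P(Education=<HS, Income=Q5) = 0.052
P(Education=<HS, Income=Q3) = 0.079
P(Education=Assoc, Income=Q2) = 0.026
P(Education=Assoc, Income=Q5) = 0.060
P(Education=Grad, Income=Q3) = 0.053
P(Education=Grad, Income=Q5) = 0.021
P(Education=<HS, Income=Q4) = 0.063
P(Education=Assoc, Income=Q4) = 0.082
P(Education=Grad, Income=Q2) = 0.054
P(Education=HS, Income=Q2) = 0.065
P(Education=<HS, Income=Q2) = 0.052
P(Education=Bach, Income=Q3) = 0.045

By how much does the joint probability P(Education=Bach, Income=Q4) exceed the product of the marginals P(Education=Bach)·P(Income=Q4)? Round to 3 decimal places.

P(Education=Bach) = 0.078 + 0.045 + 0.062 + 0.035 = 0.220.
P(Income=Q4) = 0.063 + 0.032 + 0.082 + 0.062 + 0.032 = 0.271.
P(Education=Bach, Income=Q4) − P(Education=Bach)P(Income=Q4) = 0.062 − 0.220×0.271 = 0.002.

0.002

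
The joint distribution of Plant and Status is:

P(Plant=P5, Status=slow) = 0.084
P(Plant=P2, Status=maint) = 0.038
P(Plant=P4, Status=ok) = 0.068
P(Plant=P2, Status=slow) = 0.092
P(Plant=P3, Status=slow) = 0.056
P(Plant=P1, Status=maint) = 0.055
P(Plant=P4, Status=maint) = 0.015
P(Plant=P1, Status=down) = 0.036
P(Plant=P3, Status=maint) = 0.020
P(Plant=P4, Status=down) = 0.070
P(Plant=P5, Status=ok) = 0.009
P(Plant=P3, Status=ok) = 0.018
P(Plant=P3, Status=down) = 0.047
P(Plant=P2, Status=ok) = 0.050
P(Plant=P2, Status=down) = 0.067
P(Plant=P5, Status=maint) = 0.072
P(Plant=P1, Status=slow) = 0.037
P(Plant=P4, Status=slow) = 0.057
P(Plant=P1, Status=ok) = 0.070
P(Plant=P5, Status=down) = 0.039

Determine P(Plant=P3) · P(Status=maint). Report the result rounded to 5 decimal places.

P(Plant=P3) = 0.018 + 0.056 + 0.047 + 0.020 = 0.141.
P(Status=maint) = 0.055 + 0.038 + 0.020 + 0.015 + 0.072 = 0.200.
Product: 0.141 × 0.200 = 0.02820.

0.02820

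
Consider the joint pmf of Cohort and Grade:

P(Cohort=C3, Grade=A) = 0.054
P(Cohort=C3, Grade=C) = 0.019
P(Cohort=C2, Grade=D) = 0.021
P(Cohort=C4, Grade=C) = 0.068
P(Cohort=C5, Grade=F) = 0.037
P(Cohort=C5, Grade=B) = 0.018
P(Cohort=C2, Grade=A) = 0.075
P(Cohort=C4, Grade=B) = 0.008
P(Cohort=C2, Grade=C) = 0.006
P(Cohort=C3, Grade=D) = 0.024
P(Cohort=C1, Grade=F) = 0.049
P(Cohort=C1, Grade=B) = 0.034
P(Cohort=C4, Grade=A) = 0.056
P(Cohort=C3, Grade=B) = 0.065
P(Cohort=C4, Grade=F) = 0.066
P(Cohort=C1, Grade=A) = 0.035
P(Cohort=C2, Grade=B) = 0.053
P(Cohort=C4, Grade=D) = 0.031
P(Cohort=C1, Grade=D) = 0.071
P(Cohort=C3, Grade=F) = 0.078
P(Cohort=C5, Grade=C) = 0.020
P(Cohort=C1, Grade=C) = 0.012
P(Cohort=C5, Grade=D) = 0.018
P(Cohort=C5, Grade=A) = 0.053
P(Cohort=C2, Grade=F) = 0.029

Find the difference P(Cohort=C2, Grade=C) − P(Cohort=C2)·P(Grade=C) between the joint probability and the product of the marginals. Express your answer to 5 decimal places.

-0.01700

P(Cohort=C2) = 0.075 + 0.053 + 0.006 + 0.021 + 0.029 = 0.184.
P(Grade=C) = 0.012 + 0.006 + 0.019 + 0.068 + 0.020 = 0.125.
P(Cohort=C2, Grade=C) − P(Cohort=C2)P(Grade=C) = 0.006 − 0.184×0.125 = -0.01700.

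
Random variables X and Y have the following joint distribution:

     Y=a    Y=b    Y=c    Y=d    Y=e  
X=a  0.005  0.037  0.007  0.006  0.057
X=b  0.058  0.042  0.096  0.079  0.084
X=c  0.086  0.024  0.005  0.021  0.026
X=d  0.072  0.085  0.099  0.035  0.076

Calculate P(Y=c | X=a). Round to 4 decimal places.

P(X=a) = 0.005 + 0.037 + 0.007 + 0.006 + 0.057 = 0.112.
P(Y=c | X=a) = 0.007/0.112 = 0.0625.

0.0625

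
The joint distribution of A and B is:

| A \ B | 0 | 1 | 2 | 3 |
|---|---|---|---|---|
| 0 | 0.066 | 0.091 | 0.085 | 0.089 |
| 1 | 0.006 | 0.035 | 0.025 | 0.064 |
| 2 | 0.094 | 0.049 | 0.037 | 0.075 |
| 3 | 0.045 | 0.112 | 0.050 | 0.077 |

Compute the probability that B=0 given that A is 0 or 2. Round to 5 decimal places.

0.27304

P(A=0) = 0.066 + 0.091 + 0.085 + 0.089 = 0.331.
P(A=2) = 0.094 + 0.049 + 0.037 + 0.075 = 0.255.
P(A ∈ {0, 2}) = 0.331 + 0.255 = 0.586; P(B=0, A ∈ {0, 2}) = 0.066 + 0.094 = 0.160.
P(B=0 | A ∈ {0, 2}) = 0.160/0.586 = 0.27304.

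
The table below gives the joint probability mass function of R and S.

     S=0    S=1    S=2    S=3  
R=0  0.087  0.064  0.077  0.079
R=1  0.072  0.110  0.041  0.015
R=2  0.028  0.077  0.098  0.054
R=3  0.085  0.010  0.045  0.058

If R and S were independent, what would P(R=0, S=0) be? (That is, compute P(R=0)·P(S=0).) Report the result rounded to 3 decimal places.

0.084

P(R=0) = 0.087 + 0.064 + 0.077 + 0.079 = 0.307.
P(S=0) = 0.087 + 0.072 + 0.028 + 0.085 = 0.272.
Product: 0.307 × 0.272 = 0.084.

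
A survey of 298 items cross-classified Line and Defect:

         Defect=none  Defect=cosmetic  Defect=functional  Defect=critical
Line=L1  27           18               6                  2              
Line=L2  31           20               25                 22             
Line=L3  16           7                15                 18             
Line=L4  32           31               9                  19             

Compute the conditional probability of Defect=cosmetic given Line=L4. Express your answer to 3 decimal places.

0.341

Total with Line=L4: 32 + 31 + 9 + 19 = 91.
P(Defect=cosmetic | Line=L4) = 31/91 = 0.341.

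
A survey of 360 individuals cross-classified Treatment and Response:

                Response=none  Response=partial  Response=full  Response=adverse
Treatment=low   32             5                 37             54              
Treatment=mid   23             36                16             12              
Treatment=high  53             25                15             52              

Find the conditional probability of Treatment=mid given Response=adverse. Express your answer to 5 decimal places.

0.10169

Total with Response=adverse: 54 + 12 + 52 = 118.
P(Treatment=mid | Response=adverse) = 12/118 = 0.10169.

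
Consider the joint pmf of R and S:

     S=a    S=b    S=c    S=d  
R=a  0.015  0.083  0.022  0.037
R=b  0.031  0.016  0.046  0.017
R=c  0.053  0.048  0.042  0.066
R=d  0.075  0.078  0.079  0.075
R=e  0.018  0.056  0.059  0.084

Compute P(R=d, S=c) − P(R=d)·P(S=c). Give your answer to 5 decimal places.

0.00286

P(R=d) = 0.075 + 0.078 + 0.079 + 0.075 = 0.307.
P(S=c) = 0.022 + 0.046 + 0.042 + 0.079 + 0.059 = 0.248.
P(R=d, S=c) − P(R=d)P(S=c) = 0.079 − 0.307×0.248 = 0.00286.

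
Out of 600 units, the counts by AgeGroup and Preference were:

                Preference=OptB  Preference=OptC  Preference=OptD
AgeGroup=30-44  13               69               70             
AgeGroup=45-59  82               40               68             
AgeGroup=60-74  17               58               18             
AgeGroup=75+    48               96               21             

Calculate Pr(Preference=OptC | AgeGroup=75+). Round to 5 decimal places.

Total with AgeGroup=75+: 48 + 96 + 21 = 165.
P(Preference=OptC | AgeGroup=75+) = 96/165 = 0.58182.

0.58182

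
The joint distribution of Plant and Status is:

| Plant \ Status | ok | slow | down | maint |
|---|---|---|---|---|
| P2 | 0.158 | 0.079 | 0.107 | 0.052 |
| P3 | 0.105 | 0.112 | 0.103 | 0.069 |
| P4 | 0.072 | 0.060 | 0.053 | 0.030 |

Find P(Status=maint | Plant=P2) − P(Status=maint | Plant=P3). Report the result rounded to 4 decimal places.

-0.0461

P(Plant=P2) = 0.158 + 0.079 + 0.107 + 0.052 = 0.396; P(Status=maint | Plant=P2) = 0.052/0.396 = 0.13131.
P(Plant=P3) = 0.105 + 0.112 + 0.103 + 0.069 = 0.389; P(Status=maint | Plant=P3) = 0.069/0.389 = 0.17738.
Difference = -0.0461.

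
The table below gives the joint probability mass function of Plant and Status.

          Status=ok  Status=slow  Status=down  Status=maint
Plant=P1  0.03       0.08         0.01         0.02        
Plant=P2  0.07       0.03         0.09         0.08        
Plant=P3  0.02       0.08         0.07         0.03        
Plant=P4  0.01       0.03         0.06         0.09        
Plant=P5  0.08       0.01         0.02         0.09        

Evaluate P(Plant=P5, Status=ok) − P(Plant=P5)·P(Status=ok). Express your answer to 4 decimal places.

0.0380

P(Plant=P5) = 0.08 + 0.01 + 0.02 + 0.09 = 0.20.
P(Status=ok) = 0.03 + 0.07 + 0.02 + 0.01 + 0.08 = 0.21.
P(Plant=P5, Status=ok) − P(Plant=P5)P(Status=ok) = 0.08 − 0.20×0.21 = 0.0380.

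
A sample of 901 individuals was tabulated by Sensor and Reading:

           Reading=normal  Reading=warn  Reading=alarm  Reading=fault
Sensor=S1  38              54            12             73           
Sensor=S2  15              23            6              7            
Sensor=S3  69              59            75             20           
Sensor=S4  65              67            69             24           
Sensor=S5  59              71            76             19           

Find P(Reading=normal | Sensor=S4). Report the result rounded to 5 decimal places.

0.28889

Total with Sensor=S4: 65 + 67 + 69 + 24 = 225.
P(Reading=normal | Sensor=S4) = 65/225 = 0.28889.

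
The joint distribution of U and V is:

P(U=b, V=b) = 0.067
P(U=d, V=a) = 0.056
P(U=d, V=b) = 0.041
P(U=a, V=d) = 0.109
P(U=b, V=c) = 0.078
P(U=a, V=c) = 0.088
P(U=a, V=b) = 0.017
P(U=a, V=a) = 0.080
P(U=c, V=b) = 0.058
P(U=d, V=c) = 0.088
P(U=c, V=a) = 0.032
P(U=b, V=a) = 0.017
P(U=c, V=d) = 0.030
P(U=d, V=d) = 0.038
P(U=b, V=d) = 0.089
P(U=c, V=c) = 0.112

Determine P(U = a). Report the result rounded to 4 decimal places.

P(U=a) = 0.080 + 0.017 + 0.088 + 0.109 = 0.294.

0.2940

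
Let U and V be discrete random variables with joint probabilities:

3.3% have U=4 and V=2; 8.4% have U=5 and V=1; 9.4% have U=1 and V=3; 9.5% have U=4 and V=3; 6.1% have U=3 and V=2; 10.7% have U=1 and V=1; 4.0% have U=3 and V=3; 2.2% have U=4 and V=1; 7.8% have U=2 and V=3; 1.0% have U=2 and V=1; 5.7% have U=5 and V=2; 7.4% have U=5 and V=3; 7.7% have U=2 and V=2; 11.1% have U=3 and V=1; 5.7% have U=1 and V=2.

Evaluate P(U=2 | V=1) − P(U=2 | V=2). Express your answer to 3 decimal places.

P(V=1) = 0.107 + 0.010 + 0.111 + 0.022 + 0.084 = 0.334; P(U=2 | V=1) = 0.010/0.334 = 0.0299.
P(V=2) = 0.057 + 0.077 + 0.061 + 0.033 + 0.057 = 0.285; P(U=2 | V=2) = 0.077/0.285 = 0.2702.
Difference = -0.240.

-0.240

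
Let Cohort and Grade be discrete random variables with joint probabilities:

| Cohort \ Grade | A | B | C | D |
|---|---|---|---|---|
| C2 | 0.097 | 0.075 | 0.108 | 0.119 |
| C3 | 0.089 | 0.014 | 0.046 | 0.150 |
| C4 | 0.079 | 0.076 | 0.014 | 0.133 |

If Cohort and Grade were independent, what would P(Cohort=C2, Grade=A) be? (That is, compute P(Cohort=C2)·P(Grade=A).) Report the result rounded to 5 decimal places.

P(Cohort=C2) = 0.097 + 0.075 + 0.108 + 0.119 = 0.399.
P(Grade=A) = 0.097 + 0.089 + 0.079 = 0.265.
Product: 0.399 × 0.265 = 0.10574.

0.10574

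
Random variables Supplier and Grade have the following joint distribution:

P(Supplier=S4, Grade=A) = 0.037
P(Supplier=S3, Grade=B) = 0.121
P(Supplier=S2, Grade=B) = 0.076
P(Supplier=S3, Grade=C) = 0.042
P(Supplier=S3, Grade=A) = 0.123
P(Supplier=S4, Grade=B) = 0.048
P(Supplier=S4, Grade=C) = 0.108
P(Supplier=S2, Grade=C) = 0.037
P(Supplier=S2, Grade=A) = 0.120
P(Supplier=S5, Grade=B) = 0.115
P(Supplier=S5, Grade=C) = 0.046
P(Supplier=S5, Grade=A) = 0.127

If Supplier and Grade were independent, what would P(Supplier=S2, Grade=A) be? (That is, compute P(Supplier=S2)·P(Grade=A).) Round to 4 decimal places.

P(Supplier=S2) = 0.120 + 0.076 + 0.037 = 0.233.
P(Grade=A) = 0.120 + 0.123 + 0.037 + 0.127 = 0.407.
Product: 0.233 × 0.407 = 0.0948.

0.0948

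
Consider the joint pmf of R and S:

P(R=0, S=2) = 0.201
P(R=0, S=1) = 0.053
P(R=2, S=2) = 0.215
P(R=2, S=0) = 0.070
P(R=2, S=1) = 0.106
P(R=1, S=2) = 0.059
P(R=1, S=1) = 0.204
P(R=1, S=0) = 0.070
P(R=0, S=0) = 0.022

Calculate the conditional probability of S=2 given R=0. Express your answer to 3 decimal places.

0.728

P(R=0) = 0.022 + 0.053 + 0.201 = 0.276.
P(S=2 | R=0) = 0.201/0.276 = 0.728.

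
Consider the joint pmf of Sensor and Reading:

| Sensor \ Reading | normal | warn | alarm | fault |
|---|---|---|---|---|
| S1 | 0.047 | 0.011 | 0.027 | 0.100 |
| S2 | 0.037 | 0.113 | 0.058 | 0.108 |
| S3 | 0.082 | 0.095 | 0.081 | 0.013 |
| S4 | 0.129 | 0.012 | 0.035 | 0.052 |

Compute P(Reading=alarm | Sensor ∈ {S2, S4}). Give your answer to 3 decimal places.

0.171

P(Sensor=S2) = 0.037 + 0.113 + 0.058 + 0.108 = 0.316.
P(Sensor=S4) = 0.129 + 0.012 + 0.035 + 0.052 = 0.228.
P(Sensor ∈ {S2, S4}) = 0.316 + 0.228 = 0.544; P(Reading=alarm, Sensor ∈ {S2, S4}) = 0.058 + 0.035 = 0.093.
P(Reading=alarm | Sensor ∈ {S2, S4}) = 0.093/0.544 = 0.171.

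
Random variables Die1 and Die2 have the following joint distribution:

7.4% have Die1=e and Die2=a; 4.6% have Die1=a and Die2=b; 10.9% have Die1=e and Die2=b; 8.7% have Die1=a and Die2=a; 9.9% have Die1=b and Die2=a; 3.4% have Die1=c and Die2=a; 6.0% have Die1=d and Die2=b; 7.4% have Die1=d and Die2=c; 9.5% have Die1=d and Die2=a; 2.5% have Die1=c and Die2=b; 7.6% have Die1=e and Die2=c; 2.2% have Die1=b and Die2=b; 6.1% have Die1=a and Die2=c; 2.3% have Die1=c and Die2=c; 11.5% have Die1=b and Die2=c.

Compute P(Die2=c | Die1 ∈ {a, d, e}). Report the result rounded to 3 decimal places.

0.309

P(Die1=a) = 0.087 + 0.046 + 0.061 = 0.194.
P(Die1=d) = 0.095 + 0.060 + 0.074 = 0.229.
P(Die1=e) = 0.074 + 0.109 + 0.076 = 0.259.
P(Die1 ∈ {a, d, e}) = 0.194 + 0.229 + 0.259 = 0.682; P(Die2=c, Die1 ∈ {a, d, e}) = 0.061 + 0.074 + 0.076 = 0.211.
P(Die2=c | Die1 ∈ {a, d, e}) = 0.211/0.682 = 0.309.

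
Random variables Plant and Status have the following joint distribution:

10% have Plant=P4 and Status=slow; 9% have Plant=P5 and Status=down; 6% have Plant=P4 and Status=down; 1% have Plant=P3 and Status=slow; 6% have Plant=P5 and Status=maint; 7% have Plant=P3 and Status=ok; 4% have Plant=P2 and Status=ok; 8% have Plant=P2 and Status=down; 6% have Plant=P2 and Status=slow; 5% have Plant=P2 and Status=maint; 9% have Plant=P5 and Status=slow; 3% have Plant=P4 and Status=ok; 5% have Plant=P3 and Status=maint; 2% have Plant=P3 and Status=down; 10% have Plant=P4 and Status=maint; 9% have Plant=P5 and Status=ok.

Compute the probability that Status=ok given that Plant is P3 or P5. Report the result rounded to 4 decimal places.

0.3333

P(Plant=P3) = 0.07 + 0.01 + 0.02 + 0.05 = 0.15.
P(Plant=P5) = 0.09 + 0.09 + 0.09 + 0.06 = 0.33.
P(Plant ∈ {P3, P5}) = 0.15 + 0.33 = 0.48; P(Status=ok, Plant ∈ {P3, P5}) = 0.07 + 0.09 = 0.16.
P(Status=ok | Plant ∈ {P3, P5}) = 0.16/0.48 = 0.3333.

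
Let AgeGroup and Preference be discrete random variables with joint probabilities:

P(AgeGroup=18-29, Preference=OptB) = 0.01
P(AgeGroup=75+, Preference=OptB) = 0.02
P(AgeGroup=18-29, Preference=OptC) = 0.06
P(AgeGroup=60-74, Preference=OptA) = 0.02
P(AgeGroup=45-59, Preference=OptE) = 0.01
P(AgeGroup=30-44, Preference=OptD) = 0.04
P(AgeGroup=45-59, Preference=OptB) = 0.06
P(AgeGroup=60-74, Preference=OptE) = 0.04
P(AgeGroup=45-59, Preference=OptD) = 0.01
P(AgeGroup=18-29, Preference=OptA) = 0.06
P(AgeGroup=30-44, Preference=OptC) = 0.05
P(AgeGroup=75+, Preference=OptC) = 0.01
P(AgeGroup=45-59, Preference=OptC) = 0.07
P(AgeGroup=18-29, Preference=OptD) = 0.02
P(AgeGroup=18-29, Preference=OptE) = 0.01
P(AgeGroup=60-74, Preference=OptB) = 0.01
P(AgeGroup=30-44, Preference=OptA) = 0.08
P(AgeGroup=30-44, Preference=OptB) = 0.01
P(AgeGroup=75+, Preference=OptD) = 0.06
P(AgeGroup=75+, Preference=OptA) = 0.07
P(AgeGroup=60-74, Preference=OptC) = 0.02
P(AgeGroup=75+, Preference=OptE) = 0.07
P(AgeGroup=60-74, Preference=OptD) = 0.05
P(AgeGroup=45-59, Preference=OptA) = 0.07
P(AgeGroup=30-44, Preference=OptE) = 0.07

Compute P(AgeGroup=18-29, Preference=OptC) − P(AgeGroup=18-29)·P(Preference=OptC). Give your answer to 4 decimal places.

0.0264

P(AgeGroup=18-29) = 0.06 + 0.01 + 0.06 + 0.02 + 0.01 = 0.16.
P(Preference=OptC) = 0.06 + 0.05 + 0.07 + 0.02 + 0.01 = 0.21.
P(AgeGroup=18-29, Preference=OptC) − P(AgeGroup=18-29)P(Preference=OptC) = 0.06 − 0.16×0.21 = 0.0264.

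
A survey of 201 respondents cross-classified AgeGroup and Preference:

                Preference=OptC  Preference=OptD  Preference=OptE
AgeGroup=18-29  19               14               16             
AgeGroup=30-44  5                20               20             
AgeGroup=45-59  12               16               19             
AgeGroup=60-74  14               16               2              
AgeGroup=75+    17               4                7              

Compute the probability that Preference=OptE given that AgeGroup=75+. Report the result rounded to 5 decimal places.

Total with AgeGroup=75+: 17 + 4 + 7 = 28.
P(Preference=OptE | AgeGroup=75+) = 7/28 = 0.25000.

0.25000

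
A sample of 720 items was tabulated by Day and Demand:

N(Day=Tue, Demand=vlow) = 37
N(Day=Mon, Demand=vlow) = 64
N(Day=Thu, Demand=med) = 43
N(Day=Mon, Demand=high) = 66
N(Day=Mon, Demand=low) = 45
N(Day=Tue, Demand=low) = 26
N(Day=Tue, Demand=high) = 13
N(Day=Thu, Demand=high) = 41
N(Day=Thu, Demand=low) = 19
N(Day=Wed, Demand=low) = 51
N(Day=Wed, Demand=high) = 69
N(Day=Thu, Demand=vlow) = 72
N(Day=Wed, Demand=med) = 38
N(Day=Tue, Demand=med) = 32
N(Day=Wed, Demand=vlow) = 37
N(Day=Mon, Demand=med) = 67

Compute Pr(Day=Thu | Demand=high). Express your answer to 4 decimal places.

0.2169

Total with Demand=high: 66 + 13 + 69 + 41 = 189.
P(Day=Thu | Demand=high) = 41/189 = 0.2169.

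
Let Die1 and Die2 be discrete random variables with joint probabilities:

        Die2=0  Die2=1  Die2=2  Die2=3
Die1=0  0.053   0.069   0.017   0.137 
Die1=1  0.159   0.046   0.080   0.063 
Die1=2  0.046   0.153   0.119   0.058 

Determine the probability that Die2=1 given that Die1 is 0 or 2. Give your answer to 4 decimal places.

P(Die1=0) = 0.053 + 0.069 + 0.017 + 0.137 = 0.276.
P(Die1=2) = 0.046 + 0.153 + 0.119 + 0.058 = 0.376.
P(Die1 ∈ {0, 2}) = 0.276 + 0.376 = 0.652; P(Die2=1, Die1 ∈ {0, 2}) = 0.069 + 0.153 = 0.222.
P(Die2=1 | Die1 ∈ {0, 2}) = 0.222/0.652 = 0.3405.

0.3405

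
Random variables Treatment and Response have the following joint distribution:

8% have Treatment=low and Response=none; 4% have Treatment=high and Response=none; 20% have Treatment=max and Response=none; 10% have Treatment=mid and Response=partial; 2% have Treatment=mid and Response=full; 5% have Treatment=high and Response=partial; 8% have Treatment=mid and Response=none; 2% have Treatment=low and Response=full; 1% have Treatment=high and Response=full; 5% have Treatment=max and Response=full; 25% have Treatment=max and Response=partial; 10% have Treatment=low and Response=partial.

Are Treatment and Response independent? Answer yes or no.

Every cell satisfies P(Treatment,Response) = P(Treatment)·P(Response). For instance P(Treatment=mid) = 0.20, P(Response=partial) = 0.50, and 0.20×0.50 = 0.10 matches the joint entry. So Treatment and Response are independent.

yes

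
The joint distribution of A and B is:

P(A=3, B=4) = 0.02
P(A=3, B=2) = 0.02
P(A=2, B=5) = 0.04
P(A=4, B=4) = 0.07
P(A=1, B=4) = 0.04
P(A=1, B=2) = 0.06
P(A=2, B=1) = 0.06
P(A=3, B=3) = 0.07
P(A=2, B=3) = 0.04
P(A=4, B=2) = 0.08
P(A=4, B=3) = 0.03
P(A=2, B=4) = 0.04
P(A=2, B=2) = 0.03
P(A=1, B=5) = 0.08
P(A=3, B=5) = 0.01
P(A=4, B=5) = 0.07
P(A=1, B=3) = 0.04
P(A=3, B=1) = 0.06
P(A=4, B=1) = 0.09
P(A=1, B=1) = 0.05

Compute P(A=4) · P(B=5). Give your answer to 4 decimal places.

P(A=4) = 0.09 + 0.08 + 0.03 + 0.07 + 0.07 = 0.34.
P(B=5) = 0.08 + 0.04 + 0.01 + 0.07 = 0.20.
Product: 0.34 × 0.20 = 0.0680.

0.0680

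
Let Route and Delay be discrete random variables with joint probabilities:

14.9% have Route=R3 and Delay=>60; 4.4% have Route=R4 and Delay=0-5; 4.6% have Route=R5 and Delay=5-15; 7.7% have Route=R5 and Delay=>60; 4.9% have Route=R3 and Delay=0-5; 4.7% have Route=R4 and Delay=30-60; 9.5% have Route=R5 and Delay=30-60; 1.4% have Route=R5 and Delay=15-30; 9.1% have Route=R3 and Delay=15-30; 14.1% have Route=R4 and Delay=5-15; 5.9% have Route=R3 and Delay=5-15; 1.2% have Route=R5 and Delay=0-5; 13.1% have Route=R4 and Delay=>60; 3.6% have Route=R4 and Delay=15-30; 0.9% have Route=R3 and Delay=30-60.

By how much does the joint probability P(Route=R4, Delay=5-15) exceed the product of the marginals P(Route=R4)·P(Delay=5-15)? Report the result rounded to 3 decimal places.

P(Route=R4) = 0.044 + 0.141 + 0.036 + 0.047 + 0.131 = 0.399.
P(Delay=5-15) = 0.059 + 0.141 + 0.046 = 0.246.
P(Route=R4, Delay=5-15) − P(Route=R4)P(Delay=5-15) = 0.141 − 0.399×0.246 = 0.043.

0.043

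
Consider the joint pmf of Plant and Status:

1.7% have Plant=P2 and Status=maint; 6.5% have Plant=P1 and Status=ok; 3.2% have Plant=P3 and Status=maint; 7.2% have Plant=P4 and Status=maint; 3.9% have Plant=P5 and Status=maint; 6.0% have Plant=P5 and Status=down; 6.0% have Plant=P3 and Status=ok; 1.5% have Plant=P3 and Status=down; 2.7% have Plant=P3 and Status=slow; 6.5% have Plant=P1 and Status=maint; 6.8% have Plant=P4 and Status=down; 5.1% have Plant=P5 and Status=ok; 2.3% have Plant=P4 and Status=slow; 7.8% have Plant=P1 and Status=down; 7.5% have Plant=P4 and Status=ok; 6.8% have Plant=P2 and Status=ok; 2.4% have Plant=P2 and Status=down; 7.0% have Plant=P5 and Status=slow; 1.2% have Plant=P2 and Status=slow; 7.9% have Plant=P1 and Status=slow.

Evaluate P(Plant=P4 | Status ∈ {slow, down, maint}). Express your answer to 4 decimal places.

0.2394

P(Status=slow) = 0.079 + 0.012 + 0.027 + 0.023 + 0.070 = 0.211.
P(Status=down) = 0.078 + 0.024 + 0.015 + 0.068 + 0.060 = 0.245.
P(Status=maint) = 0.065 + 0.017 + 0.032 + 0.072 + 0.039 = 0.225.
P(Status ∈ {slow, down, maint}) = 0.211 + 0.245 + 0.225 = 0.681; P(Plant=P4, Status ∈ {slow, down, maint}) = 0.023 + 0.068 + 0.072 = 0.163.
P(Plant=P4 | Status ∈ {slow, down, maint}) = 0.163/0.681 = 0.2394.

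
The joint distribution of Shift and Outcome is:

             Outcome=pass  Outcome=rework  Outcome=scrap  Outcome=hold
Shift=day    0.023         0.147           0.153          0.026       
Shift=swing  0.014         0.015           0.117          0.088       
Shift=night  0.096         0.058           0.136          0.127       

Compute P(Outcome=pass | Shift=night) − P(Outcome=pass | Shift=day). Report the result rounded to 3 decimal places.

0.164

P(Shift=night) = 0.096 + 0.058 + 0.136 + 0.127 = 0.417; P(Outcome=pass | Shift=night) = 0.096/0.417 = 0.2302.
P(Shift=day) = 0.023 + 0.147 + 0.153 + 0.026 = 0.349; P(Outcome=pass | Shift=day) = 0.023/0.349 = 0.0659.
Difference = 0.164.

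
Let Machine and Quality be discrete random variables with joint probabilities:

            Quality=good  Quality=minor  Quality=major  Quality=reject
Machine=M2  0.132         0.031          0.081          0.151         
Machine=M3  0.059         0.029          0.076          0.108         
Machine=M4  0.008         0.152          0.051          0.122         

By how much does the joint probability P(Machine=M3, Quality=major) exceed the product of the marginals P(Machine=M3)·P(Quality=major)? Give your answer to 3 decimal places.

0.019

P(Machine=M3) = 0.059 + 0.029 + 0.076 + 0.108 = 0.272.
P(Quality=major) = 0.081 + 0.076 + 0.051 = 0.208.
P(Machine=M3, Quality=major) − P(Machine=M3)P(Quality=major) = 0.076 − 0.272×0.208 = 0.019.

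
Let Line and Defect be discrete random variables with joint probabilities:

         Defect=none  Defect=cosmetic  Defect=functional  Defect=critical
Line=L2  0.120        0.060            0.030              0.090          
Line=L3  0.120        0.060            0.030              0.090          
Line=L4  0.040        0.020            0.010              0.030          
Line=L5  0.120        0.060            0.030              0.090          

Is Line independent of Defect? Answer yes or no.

Every cell satisfies P(Line,Defect) = P(Line)·P(Defect). For instance P(Line=L2) = 0.300, P(Defect=none) = 0.400, and 0.300×0.400 = 0.120 matches the joint entry. So Line and Defect are independent.

yes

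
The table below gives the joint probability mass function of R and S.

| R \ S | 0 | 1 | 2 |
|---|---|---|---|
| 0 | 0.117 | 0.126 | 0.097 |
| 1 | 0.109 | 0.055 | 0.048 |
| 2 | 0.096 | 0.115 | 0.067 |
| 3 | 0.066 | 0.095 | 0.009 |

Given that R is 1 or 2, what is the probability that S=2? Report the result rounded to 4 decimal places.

0.2347

P(R=1) = 0.109 + 0.055 + 0.048 = 0.212.
P(R=2) = 0.096 + 0.115 + 0.067 = 0.278.
P(R ∈ {1, 2}) = 0.212 + 0.278 = 0.490; P(S=2, R ∈ {1, 2}) = 0.048 + 0.067 = 0.115.
P(S=2 | R ∈ {1, 2}) = 0.115/0.490 = 0.2347.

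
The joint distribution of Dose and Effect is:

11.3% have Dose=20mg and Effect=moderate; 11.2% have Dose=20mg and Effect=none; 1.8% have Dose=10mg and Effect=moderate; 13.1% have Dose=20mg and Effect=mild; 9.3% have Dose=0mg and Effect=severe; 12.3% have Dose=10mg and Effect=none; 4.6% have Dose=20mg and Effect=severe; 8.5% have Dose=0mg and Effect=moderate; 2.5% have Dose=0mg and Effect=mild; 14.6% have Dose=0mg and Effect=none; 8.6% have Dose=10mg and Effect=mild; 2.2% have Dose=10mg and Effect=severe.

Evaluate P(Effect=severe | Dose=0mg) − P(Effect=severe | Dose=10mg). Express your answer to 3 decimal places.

P(Dose=0mg) = 0.146 + 0.025 + 0.085 + 0.093 = 0.349; P(Effect=severe | Dose=0mg) = 0.093/0.349 = 0.2665.
P(Dose=10mg) = 0.123 + 0.086 + 0.018 + 0.022 = 0.249; P(Effect=severe | Dose=10mg) = 0.022/0.249 = 0.0884.
Difference = 0.178.

0.178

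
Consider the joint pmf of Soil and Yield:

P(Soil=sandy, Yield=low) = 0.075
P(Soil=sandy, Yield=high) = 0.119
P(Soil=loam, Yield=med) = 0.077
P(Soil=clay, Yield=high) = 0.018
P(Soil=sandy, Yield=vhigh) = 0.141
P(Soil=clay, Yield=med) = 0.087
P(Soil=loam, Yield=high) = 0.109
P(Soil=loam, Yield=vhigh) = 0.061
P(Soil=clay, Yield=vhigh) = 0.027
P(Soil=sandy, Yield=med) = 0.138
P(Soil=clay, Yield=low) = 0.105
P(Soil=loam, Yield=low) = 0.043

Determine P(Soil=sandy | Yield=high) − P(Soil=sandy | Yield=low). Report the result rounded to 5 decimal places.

0.14742

P(Yield=high) = 0.119 + 0.109 + 0.018 = 0.246; P(Soil=sandy | Yield=high) = 0.119/0.246 = 0.483740.
P(Yield=low) = 0.075 + 0.043 + 0.105 = 0.223; P(Soil=sandy | Yield=low) = 0.075/0.223 = 0.336323.
Difference = 0.14742.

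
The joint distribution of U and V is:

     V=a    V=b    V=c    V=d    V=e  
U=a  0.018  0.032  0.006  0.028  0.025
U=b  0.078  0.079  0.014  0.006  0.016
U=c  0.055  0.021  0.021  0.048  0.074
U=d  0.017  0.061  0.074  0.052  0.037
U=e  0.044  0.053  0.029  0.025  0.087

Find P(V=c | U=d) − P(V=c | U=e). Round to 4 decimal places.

0.1852

P(U=d) = 0.017 + 0.061 + 0.074 + 0.052 + 0.037 = 0.241; P(V=c | U=d) = 0.074/0.241 = 0.30705.
P(U=e) = 0.044 + 0.053 + 0.029 + 0.025 + 0.087 = 0.238; P(V=c | U=e) = 0.029/0.238 = 0.12185.
Difference = 0.1852.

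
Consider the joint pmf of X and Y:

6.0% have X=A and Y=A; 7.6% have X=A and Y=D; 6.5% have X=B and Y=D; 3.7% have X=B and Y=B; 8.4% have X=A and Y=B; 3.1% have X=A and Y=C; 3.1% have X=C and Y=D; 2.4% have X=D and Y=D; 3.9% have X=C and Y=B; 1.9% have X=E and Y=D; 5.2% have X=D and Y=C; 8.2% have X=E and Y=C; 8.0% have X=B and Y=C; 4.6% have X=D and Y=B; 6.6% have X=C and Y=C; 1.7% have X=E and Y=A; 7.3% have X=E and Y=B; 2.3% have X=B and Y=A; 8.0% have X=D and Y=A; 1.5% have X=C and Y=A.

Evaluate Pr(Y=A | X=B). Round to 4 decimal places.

P(X=B) = 0.023 + 0.037 + 0.080 + 0.065 = 0.205.
P(Y=A | X=B) = 0.023/0.205 = 0.1122.

0.1122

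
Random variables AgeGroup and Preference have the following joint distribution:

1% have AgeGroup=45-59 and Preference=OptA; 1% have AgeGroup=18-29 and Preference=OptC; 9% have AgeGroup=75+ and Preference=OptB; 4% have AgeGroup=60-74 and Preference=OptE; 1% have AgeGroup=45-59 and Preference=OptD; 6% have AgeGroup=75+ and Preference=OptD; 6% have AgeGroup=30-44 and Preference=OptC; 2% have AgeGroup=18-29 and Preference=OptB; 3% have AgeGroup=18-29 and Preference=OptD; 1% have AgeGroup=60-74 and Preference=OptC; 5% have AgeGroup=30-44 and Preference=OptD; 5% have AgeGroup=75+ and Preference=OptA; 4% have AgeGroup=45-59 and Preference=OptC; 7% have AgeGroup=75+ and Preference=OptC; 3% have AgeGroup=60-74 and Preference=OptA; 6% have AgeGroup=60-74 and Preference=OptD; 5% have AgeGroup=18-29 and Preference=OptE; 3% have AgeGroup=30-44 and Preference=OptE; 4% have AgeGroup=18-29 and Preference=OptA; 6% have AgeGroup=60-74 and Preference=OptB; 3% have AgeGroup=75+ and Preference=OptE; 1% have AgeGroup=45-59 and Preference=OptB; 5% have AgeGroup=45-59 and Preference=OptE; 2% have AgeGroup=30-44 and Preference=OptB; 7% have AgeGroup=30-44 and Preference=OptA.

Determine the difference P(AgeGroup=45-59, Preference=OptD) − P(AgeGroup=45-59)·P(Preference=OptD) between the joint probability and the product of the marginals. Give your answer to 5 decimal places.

-0.01520

P(AgeGroup=45-59) = 0.01 + 0.01 + 0.04 + 0.01 + 0.05 = 0.12.
P(Preference=OptD) = 0.03 + 0.05 + 0.01 + 0.06 + 0.06 = 0.21.
P(AgeGroup=45-59, Preference=OptD) − P(AgeGroup=45-59)P(Preference=OptD) = 0.01 − 0.12×0.21 = -0.01520.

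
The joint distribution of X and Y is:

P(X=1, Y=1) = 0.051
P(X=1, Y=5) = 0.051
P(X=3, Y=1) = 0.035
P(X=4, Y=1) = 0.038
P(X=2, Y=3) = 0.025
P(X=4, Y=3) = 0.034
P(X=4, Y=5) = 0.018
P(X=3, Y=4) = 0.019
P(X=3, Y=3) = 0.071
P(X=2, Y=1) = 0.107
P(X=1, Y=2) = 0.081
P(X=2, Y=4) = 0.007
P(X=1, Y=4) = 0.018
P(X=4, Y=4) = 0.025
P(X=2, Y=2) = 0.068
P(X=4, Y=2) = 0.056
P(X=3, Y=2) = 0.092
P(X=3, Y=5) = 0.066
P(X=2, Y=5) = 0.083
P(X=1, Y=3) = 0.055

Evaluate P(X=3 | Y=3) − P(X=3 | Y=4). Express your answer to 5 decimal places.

P(Y=3) = 0.055 + 0.025 + 0.071 + 0.034 = 0.185; P(X=3 | Y=3) = 0.071/0.185 = 0.383784.
P(Y=4) = 0.018 + 0.007 + 0.019 + 0.025 = 0.069; P(X=3 | Y=4) = 0.019/0.069 = 0.275362.
Difference = 0.10842.

0.10842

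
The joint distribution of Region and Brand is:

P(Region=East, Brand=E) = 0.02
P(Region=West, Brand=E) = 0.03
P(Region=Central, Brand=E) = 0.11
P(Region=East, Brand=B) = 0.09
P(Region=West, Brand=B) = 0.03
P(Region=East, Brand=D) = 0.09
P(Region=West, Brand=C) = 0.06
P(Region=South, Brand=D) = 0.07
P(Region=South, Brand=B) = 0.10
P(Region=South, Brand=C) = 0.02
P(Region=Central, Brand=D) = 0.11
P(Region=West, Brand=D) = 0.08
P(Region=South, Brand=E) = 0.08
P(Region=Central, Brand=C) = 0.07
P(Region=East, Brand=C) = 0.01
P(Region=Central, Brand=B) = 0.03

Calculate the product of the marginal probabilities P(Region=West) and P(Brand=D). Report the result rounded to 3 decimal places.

0.070

P(Region=West) = 0.03 + 0.06 + 0.08 + 0.03 = 0.20.
P(Brand=D) = 0.07 + 0.09 + 0.08 + 0.11 = 0.35.
Product: 0.20 × 0.35 = 0.070.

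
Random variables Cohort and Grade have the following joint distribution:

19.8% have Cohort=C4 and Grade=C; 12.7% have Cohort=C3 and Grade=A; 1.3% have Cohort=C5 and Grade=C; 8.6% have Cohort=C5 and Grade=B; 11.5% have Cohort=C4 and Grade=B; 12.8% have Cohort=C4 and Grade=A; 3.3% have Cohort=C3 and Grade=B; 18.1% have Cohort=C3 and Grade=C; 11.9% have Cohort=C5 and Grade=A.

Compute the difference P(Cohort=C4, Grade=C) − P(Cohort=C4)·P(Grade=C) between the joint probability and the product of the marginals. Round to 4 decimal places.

0.0251

P(Cohort=C4) = 0.128 + 0.115 + 0.198 = 0.441.
P(Grade=C) = 0.181 + 0.198 + 0.013 = 0.392.
P(Cohort=C4, Grade=C) − P(Cohort=C4)P(Grade=C) = 0.198 − 0.441×0.392 = 0.0251.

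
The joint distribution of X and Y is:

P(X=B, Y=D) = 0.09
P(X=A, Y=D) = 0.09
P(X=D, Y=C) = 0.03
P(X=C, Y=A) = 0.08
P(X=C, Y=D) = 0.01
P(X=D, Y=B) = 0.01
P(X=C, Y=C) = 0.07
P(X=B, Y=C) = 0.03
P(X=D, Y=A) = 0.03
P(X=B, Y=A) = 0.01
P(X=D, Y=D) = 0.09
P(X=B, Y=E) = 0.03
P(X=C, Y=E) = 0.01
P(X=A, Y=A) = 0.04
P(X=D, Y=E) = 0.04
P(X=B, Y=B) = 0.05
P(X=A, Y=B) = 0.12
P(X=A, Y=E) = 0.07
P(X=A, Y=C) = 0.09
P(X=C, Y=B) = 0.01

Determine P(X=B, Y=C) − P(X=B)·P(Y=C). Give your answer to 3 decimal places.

-0.016

P(X=B) = 0.01 + 0.05 + 0.03 + 0.09 + 0.03 = 0.21.
P(Y=C) = 0.09 + 0.03 + 0.07 + 0.03 = 0.22.
P(X=B, Y=C) − P(X=B)P(Y=C) = 0.03 − 0.21×0.22 = -0.016.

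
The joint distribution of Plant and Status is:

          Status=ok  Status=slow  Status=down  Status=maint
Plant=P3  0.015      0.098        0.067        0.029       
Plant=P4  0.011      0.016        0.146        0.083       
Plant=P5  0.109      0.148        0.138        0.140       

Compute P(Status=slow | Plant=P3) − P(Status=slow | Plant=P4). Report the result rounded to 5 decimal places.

0.40640

P(Plant=P3) = 0.015 + 0.098 + 0.067 + 0.029 = 0.209; P(Status=slow | Plant=P3) = 0.098/0.209 = 0.468900.
P(Plant=P4) = 0.011 + 0.016 + 0.146 + 0.083 = 0.256; P(Status=slow | Plant=P4) = 0.016/0.256 = 0.062500.
Difference = 0.40640.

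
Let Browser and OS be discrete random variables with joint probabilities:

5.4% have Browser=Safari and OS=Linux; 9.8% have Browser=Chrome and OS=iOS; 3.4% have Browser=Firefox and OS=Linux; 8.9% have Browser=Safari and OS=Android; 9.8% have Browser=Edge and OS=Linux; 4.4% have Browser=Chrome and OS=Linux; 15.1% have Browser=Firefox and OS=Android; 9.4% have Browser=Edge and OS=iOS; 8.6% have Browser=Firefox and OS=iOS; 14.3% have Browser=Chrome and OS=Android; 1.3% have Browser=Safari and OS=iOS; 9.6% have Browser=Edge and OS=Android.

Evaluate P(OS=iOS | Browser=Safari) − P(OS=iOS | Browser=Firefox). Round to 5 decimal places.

P(Browser=Safari) = 0.054 + 0.013 + 0.089 = 0.156; P(OS=iOS | Browser=Safari) = 0.013/0.156 = 0.083333.
P(Browser=Firefox) = 0.034 + 0.086 + 0.151 = 0.271; P(OS=iOS | Browser=Firefox) = 0.086/0.271 = 0.317343.
Difference = -0.23401.

-0.23401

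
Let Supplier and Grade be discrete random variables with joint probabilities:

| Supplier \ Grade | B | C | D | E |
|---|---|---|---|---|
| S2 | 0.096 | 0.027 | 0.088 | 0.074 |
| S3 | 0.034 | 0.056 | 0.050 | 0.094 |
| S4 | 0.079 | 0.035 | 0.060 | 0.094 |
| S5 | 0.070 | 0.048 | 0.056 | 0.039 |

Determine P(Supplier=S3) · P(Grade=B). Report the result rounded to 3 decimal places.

P(Supplier=S3) = 0.034 + 0.056 + 0.050 + 0.094 = 0.234.
P(Grade=B) = 0.096 + 0.034 + 0.079 + 0.070 = 0.279.
Product: 0.234 × 0.279 = 0.065.

0.065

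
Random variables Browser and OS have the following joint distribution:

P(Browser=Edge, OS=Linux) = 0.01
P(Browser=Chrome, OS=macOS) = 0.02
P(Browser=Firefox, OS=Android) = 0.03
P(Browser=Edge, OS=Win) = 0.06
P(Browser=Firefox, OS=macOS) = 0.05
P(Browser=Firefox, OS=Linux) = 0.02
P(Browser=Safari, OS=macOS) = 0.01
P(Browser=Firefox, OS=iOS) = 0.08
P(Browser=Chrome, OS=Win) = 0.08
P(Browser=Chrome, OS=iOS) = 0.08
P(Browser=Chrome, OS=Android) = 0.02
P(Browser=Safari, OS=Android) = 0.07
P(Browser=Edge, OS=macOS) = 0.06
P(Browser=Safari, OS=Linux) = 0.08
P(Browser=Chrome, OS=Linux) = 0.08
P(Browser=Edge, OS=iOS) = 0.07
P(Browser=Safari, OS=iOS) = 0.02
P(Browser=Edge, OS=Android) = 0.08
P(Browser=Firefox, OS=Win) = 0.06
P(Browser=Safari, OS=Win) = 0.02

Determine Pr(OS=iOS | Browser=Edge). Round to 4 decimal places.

P(Browser=Edge) = 0.06 + 0.06 + 0.01 + 0.07 + 0.08 = 0.28.
P(OS=iOS | Browser=Edge) = 0.07/0.28 = 0.2500.

0.2500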